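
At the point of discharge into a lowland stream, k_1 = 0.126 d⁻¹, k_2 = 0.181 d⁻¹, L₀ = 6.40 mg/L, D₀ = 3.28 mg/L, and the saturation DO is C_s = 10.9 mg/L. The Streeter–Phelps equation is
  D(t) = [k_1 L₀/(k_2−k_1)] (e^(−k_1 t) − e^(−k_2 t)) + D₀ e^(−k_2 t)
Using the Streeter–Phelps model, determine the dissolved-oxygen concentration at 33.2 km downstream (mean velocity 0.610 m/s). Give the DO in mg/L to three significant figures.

DO ≈ 7.51 mg/L

Travel time t = x/v = 33.2 km / (0.610 m/s) = 33200 m / 0.610 m/s = 54430 s = 0.6299 d.
k_1 L₀/(k_2−k_1) = 0.126×6.40/(0.181−0.126) = 0.8064/0.05500 = 14.66 mg/L.
e^(−k_1 t) = e^(−0.126×0.6299) = 0.9237; e^(−k_2 t) = e^(−0.181×0.6299) = 0.8922.
D = 14.66 × (0.9237 − 0.8922) + 3.28 × 0.8922 = 0.4612 + 2.927 = 3.388 mg/L.
DO = C_s − D = 10.9 − 3.388 = 7.512 mg/L.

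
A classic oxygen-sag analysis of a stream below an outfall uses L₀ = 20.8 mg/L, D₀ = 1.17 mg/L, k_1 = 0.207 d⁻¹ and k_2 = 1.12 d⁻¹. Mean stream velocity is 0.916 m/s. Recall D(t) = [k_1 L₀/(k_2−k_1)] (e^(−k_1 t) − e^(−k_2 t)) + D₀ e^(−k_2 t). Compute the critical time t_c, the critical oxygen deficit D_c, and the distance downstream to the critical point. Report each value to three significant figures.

t_c ≈ 1.54 d; D_c ≈ 2.80 mg/L; x_c ≈ 122 km

t_c = [1/(k_2−k_1)] ln[(k_2/k_1)(1 − D₀(k_2−k_1)/(k_1 L₀))]
= [1/(1.12−0.207)] ln[(1.12/0.207)(1 − 1.17×0.9130/(0.207×20.8))]
= (1/0.9130) ln[5.411 × 0.7519] = 1.095 × ln(4.068) = 1.095 × 1.403 = 1.537 d.
L(t_c) = L₀ e^(−k_1 t_c) = 20.8 × 0.7275 = 15.13 mg/L, and at the critical point k_2 D_c = k_1 L, so D_c = (0.207/1.12) × 15.13 = 2.797 mg/L.
x_c = v t_c = 0.916 m/s × 1.537 d × 86400 s/d = 121600 m ≈ 122 km.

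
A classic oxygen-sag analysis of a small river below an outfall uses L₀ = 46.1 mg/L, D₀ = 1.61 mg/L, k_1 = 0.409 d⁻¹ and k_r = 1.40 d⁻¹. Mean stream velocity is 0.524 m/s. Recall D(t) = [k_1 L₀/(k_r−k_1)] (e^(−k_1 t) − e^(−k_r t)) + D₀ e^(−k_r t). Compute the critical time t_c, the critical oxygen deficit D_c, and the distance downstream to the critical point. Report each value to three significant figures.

t_c ≈ 1.15 d; D_c ≈ 8.41 mg/L; x_c ≈ 52.2 km

At the critical point dD/dt = 0, so k_1 L₀ e^(−k_1 t) = k_r D. Substituting D(t) from the Streeter–Phelps equation and solving for t gives
t_c = ln[(k_r/k_1)(1 − D₀(k_r−k_1)/(k_1 L₀))] / (k_r−k_1).
Here k_r−k_1 = 0.9910 d⁻¹ and 1 − D₀(k_r−k_1)/(k_1 L₀) = 1 − 1.61×0.9910/(0.409×46.1) = 0.9154, so
t_c = ln(3.423 × 0.9154) / 0.9910 = 1.142 / 0.9910 = 1.152 d.
L(t_c) = L₀ e^(−k_1 t_c) = 46.1 × 0.6242 = 28.77 mg/L, and at the critical point k_r D_c = k_1 L, so D_c = (0.409/1.40) × 28.77 = 8.406 mg/L.
x_c = v t_c = 0.524 m/s × 1.152 d × 86400 s/d = 52180 m ≈ 52.2 km.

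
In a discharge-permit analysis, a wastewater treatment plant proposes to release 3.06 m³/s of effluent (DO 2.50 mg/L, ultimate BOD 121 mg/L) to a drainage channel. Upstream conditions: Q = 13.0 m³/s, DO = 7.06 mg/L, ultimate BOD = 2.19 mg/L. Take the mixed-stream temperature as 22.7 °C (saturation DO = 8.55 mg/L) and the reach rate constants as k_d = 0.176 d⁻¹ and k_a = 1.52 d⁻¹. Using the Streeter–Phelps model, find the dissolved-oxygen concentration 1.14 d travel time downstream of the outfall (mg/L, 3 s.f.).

Mixed DO = (13.0×7.06 + 3.06×2.50)/(13.0+3.06) = 99.43/16.06 = 6.191 mg/L.
Mixed L₀ = (13.0×2.19 + 3.06×121)/(16.06) = 398.7/16.06 = 24.83 mg/L.
Initial deficit D₀ = C_s − DO₀ = 8.55 − 6.191 = 2.359 mg/L.
D(1.14) = [0.176×24.83/(1.52−0.176)](e^(−0.176×1.14) − e^(−1.52×1.14)) + 2.359 e^(−1.52×1.14)
= 3.251 × (0.8182 − 0.1768) + 2.359 × 0.1768 = 2.502 mg/L.
DO = 8.55 − 2.502 = 6.048 mg/L.

DO ≈ 6.05 mg/L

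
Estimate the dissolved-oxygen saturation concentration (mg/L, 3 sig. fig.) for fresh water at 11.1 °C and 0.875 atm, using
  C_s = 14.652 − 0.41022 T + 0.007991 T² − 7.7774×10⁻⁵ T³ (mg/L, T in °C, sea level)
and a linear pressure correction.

C_s ≈ 9.60 mg/L

At sea level: C_s = 14.652 − 0.41022×11.1 + 0.007991×11.1² − 7.7774×10⁻⁵×11.1³ = 10.98 mg/L.
Pressure correction: C_s' = 10.98 × 0.875 = 9.605 mg/L.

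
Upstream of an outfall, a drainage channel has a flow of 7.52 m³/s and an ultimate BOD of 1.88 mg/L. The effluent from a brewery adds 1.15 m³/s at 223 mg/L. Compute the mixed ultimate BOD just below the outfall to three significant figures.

Flow-weighted mixing: C = (Q_r C_r + Q_w C_w)/(Q_r + Q_w)
= (7.52×1.88 + 1.15×223)/(7.52 + 1.15) = 270.6/8.670 = 31.21 mg/L.

31.2 mg/L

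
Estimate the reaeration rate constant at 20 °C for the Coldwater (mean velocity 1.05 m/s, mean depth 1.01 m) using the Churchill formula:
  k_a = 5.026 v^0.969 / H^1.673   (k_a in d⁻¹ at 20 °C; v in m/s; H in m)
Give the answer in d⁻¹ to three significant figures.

k_a = 5.026 × 1.05^0.969 / 1.01^1.673 = 5.026 × 1.048 / 1.017 = 5.182 d⁻¹.

k_a ≈ 5.18 d⁻¹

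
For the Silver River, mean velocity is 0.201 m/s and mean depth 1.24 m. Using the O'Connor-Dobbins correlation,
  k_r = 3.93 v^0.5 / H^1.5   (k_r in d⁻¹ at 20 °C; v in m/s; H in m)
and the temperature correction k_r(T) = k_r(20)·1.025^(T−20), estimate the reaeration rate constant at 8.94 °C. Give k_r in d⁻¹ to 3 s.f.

k_r(20) = 3.93 × 0.201^0.5 / 1.24^1.5 = 3.93 × 0.4483 / 1.381 = 1.276 d⁻¹.
k_r(8.94) = 1.276 × 1.025^(8.94−20) = 1.276 × 0.7610 = 0.9711 d⁻¹.

k_r ≈ 0.971 d⁻¹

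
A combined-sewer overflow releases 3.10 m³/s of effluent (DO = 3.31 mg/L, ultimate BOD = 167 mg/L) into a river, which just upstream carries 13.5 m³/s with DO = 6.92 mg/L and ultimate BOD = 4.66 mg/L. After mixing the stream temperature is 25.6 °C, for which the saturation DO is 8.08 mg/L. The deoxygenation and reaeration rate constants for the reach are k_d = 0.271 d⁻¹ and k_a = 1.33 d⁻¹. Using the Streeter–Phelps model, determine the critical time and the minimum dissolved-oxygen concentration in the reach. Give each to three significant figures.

Mixed DO = (13.5×6.92 + 3.10×3.31)/(13.5+3.10) = 103.7/16.60 = 6.246 mg/L.
Mixed L₀ = (13.5×4.66 + 3.10×167)/(16.60) = 580.6/16.60 = 34.98 mg/L.
Initial deficit D₀ = C_s − DO₀ = 8.08 − 6.246 = 1.834 mg/L.
t_c = (1/1.059) ln[(1.33/0.271)(1 − 1.834×1.059/(0.271×34.98))] = 0.9443 × ln(3.902) = 1.286 d.
D_c = (0.271/1.33) × 34.98 × e^(−0.271×1.286) = 0.2038 × 34.98 × 0.7058 = 5.030 mg/L.
Minimum DO = 8.08 − 5.030 = 3.050 mg/L.

t_c ≈ 1.29 d; minimum DO ≈ 3.05 mg/L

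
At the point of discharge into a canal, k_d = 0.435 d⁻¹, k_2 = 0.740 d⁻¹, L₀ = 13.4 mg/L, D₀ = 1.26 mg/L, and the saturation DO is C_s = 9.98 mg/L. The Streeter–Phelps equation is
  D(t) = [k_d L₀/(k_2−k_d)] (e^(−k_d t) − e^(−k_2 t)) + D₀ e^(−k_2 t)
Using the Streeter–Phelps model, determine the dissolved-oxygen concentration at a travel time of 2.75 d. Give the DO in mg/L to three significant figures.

k_d L₀/(k_2−k_d) = 0.435×13.4/(0.740−0.435) = 5.829/0.3050 = 19.11 mg/L.
e^(−k_d t) = e^(−0.435×2.750) = 0.3023; e^(−k_2 t) = e^(−0.740×2.750) = 0.1307.
D = 19.11 × (0.3023 − 0.1307) + 1.26 × 0.1307 = 3.280 + 0.1647 = 3.445 mg/L.
DO = C_s − D = 9.98 − 3.445 = 6.535 mg/L.

DO ≈ 6.53 mg/L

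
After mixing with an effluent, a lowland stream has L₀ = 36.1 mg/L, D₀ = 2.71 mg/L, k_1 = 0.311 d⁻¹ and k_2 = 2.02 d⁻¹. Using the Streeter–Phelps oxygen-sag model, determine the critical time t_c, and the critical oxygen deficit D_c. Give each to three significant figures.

At the critical point dD/dt = 0, so k_1 L₀ e^(−k_1 t) = k_2 D. Substituting D(t) from the Streeter–Phelps equation and solving for t gives
t_c = ln[(k_2/k_1)(1 − D₀(k_2−k_1)/(k_1 L₀))] / (k_2−k_1).
Here k_2−k_1 = 1.709 d⁻¹ and 1 − D₀(k_2−k_1)/(k_1 L₀) = 1 − 2.71×1.709/(0.311×36.1) = 0.5875, so
t_c = ln(6.495 × 0.5875) / 1.709 = 1.339 / 1.709 = 0.7836 d.
D_c = (k_1/k_2) L₀ e^(−k_1 t_c) = (0.311/2.02) × 36.1 × e^(−0.311×0.7836) = 0.1540 × 36.1 × 0.7837 = 4.356 mg/L.

t_c ≈ 0.784 d; D_c ≈ 4.36 mg/L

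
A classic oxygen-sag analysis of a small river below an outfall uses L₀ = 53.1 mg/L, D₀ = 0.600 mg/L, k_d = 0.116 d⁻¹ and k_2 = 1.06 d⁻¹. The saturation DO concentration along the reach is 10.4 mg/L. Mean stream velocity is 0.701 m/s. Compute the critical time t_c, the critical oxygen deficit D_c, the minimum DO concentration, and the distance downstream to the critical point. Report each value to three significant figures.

t_c ≈ 2.24 d; D_c ≈ 4.48 mg/L; min DO ≈ 5.92 mg/L; x_c ≈ 136 km

With k_2/k_d = 9.138 and 1 − D₀(k_2−k_d)/(k_d L₀) = 0.9080,
t_c = ln(9.138 × 0.9080) / (1.06 − 0.116) = ln(8.298) / 0.9440 = 2.116/0.9440 = 2.241 d.
L(t_c) = L₀ e^(−k_d t_c) = 53.1 × 0.7710 = 40.94 mg/L, and at the critical point k_2 D_c = k_d L, so D_c = (0.116/1.06) × 40.94 = 4.480 mg/L.
Minimum DO = C_s − D_c = 10.4 − 4.480 = 5.920 mg/L.
x_c = v t_c = 0.701 m/s × 2.241 d × 86400 s/d = 135800 m ≈ 136 km.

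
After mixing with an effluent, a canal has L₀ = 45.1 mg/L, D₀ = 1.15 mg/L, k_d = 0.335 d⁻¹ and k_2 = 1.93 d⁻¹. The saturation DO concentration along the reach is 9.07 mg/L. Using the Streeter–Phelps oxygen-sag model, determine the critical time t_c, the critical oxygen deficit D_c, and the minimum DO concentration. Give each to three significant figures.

t_c ≈ 1.02 d; D_c ≈ 5.57 mg/L; min DO ≈ 3.50 mg/L

At the critical point dD/dt = 0, so k_d L₀ e^(−k_d t) = k_2 D. Substituting D(t) from the Streeter–Phelps equation and solving for t gives
t_c = ln[(k_2/k_d)(1 − D₀(k_2−k_d)/(k_d L₀))] / (k_2−k_d).
Here k_2−k_d = 1.595 d⁻¹ and 1 − D₀(k_2−k_d)/(k_d L₀) = 1 − 1.15×1.595/(0.335×45.1) = 0.8786, so
t_c = ln(5.761 × 0.8786) / 1.595 = 1.622 / 1.595 = 1.017 d.
D_c = (k_d/k_2) L₀ e^(−k_d t_c) = (0.335/1.93) × 45.1 × e^(−0.335×1.017) = 0.1736 × 45.1 × 0.7113 = 5.569 mg/L.
Minimum DO = C_s − D_c = 9.07 − 5.569 = 3.501 mg/L.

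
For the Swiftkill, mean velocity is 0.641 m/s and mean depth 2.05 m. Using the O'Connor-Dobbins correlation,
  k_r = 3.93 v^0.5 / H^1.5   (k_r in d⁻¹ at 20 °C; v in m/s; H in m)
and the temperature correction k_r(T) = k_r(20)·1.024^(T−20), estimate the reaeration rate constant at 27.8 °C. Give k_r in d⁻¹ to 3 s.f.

k_r(20) = 3.93 × 0.641^0.5 / 2.05^1.5 = 3.93 × 0.8006 / 2.935 = 1.072 d⁻¹.
k_r(27.8) = 1.072 × 1.024^(27.8−20) = 1.072 × 1.203 = 1.290 d⁻¹.

k_r ≈ 1.29 d⁻¹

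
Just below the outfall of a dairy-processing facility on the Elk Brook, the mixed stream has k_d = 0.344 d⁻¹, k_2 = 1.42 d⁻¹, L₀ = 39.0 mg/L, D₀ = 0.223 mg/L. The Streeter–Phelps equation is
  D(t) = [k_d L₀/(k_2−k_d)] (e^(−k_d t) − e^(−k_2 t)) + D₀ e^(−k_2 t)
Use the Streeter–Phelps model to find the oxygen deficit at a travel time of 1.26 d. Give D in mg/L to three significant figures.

D ≈ 6.04 mg/L

k_d L₀/(k_2−k_d) = 0.344×39.0/(1.42−0.344) = 13.42/1.076 = 12.47 mg/L.
e^(−k_d t) = e^(−0.344×1.260) = 0.6483; e^(−k_2 t) = e^(−1.42×1.260) = 0.1671.
D = 12.47 × (0.6483 − 0.1671) + 0.223 × 0.1671 = 6.000 + 0.03726 = 6.037 mg/L.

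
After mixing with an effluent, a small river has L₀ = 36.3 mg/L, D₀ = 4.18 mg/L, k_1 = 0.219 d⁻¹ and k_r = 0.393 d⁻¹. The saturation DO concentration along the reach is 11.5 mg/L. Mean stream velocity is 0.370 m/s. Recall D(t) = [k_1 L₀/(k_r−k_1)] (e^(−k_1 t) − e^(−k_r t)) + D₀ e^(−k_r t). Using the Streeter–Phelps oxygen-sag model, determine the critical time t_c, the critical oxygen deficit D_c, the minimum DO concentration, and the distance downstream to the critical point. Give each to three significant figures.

t_c ≈ 2.81 d; D_c ≈ 10.9 mg/L; min DO ≈ 0.566 mg/L; x_c ≈ 89.8 km

With k_r/k_1 = 1.795 and 1 − D₀(k_r−k_1)/(k_1 L₀) = 0.9085,
t_c = ln(1.795 × 0.9085) / (0.393 − 0.219) = ln(1.630) / 0.1740 = 0.4888/0.1740 = 2.809 d.
L(t_c) = L₀ e^(−k_1 t_c) = 36.3 × 0.5405 = 19.62 mg/L, and at the critical point k_r D_c = k_1 L, so D_c = (0.219/0.393) × 19.62 = 10.93 mg/L.
Minimum DO = C_s − D_c = 11.5 − 10.93 = 0.5660 mg/L.
x_c = v t_c = 0.370 m/s × 2.809 d × 86400 s/d = 89800 m ≈ 89.8 km.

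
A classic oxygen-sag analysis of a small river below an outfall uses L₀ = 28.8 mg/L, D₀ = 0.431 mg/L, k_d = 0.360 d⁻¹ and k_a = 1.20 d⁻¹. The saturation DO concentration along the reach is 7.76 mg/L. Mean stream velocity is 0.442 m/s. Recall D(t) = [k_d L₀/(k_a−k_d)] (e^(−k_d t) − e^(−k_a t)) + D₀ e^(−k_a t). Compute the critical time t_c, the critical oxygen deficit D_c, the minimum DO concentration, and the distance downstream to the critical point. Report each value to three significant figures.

With k_a/k_d = 3.333 and 1 − D₀(k_a−k_d)/(k_d L₀) = 0.9651,
t_c = ln(3.333 × 0.9651) / (1.20 − 0.360) = ln(3.217) / 0.8400 = 1.168/0.8400 = 1.391 d.
D_c = (k_d/k_a) L₀ e^(−k_d t_c) = (0.360/1.20) × 28.8 × e^(−0.360×1.391) = 0.3000 × 28.8 × 0.6061 = 5.236 mg/L.
Minimum DO = C_s − D_c = 7.76 − 5.236 = 2.524 mg/L.
x_c = v t_c = 0.442 m/s × 1.391 d × 86400 s/d = 53120 m ≈ 53.1 km.

t_c ≈ 1.39 d; D_c ≈ 5.24 mg/L; min DO ≈ 2.52 mg/L; x_c ≈ 53.1 km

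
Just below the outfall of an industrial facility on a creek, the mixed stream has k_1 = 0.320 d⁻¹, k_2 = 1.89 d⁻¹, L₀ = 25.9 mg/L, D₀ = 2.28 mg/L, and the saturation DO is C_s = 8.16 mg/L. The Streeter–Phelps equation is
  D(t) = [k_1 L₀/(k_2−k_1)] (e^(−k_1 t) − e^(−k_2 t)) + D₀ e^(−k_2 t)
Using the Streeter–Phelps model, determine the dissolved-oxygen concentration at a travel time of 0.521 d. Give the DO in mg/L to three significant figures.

k_1 L₀/(k_2−k_1) = 0.320×25.9/(1.89−0.320) = 8.288/1.570 = 5.279 mg/L.
e^(−k_1 t) = e^(−0.320×0.5210) = 0.8464; e^(−k_2 t) = e^(−1.89×0.5210) = 0.3736.
D = 5.279 × (0.8464 − 0.3736) + 2.28 × 0.3736 = 2.496 + 0.8517 = 3.348 mg/L.
DO = C_s − D = 8.16 − 3.348 = 4.812 mg/L.

DO ≈ 4.81 mg/L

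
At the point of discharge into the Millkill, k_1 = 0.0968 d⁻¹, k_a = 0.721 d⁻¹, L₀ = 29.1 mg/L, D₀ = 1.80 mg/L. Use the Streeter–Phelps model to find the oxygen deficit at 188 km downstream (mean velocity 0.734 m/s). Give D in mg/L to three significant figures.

Travel time t = x/v = 188 km / (0.734 m/s) = 188000 m / 0.734 m/s = 256100 s = 2.964 d.
k_1 L₀/(k_a−k_1) = 0.0968×29.1/(0.721−0.0968) = 2.817/0.6242 = 4.513 mg/L.
e^(−k_1 t) = e^(−0.0968×2.964) = 0.7505; e^(−k_a t) = e^(−0.721×2.964) = 0.1180.
D = 4.513 × (0.7505 − 0.1180) + 1.80 × 0.1180 = 2.855 + 0.2123 = 3.067 mg/L.

D ≈ 3.07 mg/L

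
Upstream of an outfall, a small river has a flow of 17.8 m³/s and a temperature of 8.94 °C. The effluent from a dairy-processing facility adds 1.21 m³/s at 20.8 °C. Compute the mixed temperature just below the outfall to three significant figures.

Flow-weighted mixing: C = (Q_r C_r + Q_w C_w)/(Q_r + Q_w)
= (17.8×8.94 + 1.21×20.8)/(17.8 + 1.21) = 184.3/19.01 = 9.695 °C.

9.69 °C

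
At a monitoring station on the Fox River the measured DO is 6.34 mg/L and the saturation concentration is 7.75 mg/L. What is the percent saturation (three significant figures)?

81.8 % saturation

% saturation = C/C_s × 100 = 6.34/7.75 × 100 = 81.8 %.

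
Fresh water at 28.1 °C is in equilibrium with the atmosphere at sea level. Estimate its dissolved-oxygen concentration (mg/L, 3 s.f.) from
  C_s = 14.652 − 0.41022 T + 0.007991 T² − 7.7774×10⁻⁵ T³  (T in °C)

C_s = 14.652 − 0.41022×28.1 + 0.007991×28.1² − 7.7774×10⁻⁵×28.1³ = 7.709 mg/L.

C_s ≈ 7.71 mg/L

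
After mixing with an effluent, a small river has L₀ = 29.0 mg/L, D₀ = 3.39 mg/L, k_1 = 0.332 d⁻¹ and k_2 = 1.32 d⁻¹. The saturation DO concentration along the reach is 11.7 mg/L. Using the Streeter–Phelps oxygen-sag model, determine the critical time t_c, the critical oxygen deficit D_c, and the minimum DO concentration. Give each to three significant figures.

With k_2/k_1 = 3.976 and 1 − D₀(k_2−k_1)/(k_1 L₀) = 0.6521,
t_c = ln(3.976 × 0.6521) / (1.32 − 0.332) = ln(2.593) / 0.9880 = 0.9527/0.9880 = 0.9643 d.
L(t_c) = L₀ e^(−k_1 t_c) = 29.0 × 0.7260 = 21.06 mg/L, and at the critical point k_2 D_c = k_1 L, so D_c = (0.332/1.32) × 21.06 = 5.296 mg/L.
Minimum DO = C_s − D_c = 11.7 − 5.296 = 6.404 mg/L.

t_c ≈ 0.964 d; D_c ≈ 5.30 mg/L; min DO ≈ 6.40 mg/L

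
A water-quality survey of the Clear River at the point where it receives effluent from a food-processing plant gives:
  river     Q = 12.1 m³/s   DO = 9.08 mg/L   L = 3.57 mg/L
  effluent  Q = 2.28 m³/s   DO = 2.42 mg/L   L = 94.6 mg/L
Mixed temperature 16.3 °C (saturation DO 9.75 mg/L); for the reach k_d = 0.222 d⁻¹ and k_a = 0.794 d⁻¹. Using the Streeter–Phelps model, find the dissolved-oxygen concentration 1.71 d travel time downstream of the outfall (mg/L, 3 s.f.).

Mixed DO = (12.1×9.08 + 2.28×2.42)/(12.1+2.28) = 115.4/14.38 = 8.024 mg/L.
Mixed L₀ = (12.1×3.57 + 2.28×94.6)/(14.38) = 258.9/14.38 = 18.00 mg/L.
Initial deficit D₀ = C_s − DO₀ = 9.75 − 8.024 = 1.726 mg/L.
D(1.71) = [0.222×18.00/(0.794−0.222)](e^(−0.222×1.71) − e^(−0.794×1.71)) + 1.726 e^(−0.794×1.71)
= 6.987 × (0.6841 − 0.2572) + 1.726 × 0.2572 = 3.427 mg/L.
DO = 9.75 − 3.427 = 6.323 mg/L.

DO ≈ 6.32 mg/L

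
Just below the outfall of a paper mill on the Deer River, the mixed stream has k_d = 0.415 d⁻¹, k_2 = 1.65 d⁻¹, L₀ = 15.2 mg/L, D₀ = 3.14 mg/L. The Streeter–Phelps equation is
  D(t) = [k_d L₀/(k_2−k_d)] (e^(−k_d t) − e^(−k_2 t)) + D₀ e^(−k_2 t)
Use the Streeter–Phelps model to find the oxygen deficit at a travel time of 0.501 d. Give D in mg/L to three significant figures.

k_d L₀/(k_2−k_d) = 0.415×15.2/(1.65−0.415) = 6.308/1.235 = 5.108 mg/L.
e^(−k_d t) = e^(−0.415×0.5010) = 0.8123; e^(−k_2 t) = e^(−1.65×0.5010) = 0.4375.
D = 5.108 × (0.8123 − 0.4375) + 3.14 × 0.4375 = 1.914 + 1.374 = 3.288 mg/L.

D ≈ 3.29 mg/L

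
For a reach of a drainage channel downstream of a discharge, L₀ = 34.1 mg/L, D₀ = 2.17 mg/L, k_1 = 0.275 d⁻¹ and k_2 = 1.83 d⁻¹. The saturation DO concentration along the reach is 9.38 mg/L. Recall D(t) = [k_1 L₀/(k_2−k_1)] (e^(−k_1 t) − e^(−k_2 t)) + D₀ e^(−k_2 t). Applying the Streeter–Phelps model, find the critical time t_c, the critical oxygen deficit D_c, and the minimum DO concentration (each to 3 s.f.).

t_c ≈ 0.932 d; D_c ≈ 3.97 mg/L; min DO ≈ 5.41 mg/L

With k_2/k_1 = 6.655 and 1 − D₀(k_2−k_1)/(k_1 L₀) = 0.6402,
t_c = ln(6.655 × 0.6402) / (1.83 − 0.275) = ln(4.260) / 1.555 = 1.449/1.555 = 0.9320 d.
D_c = (k_1/k_2) L₀ e^(−k_1 t_c) = (0.275/1.83) × 34.1 × e^(−0.275×0.9320) = 0.1503 × 34.1 × 0.7739 = 3.966 mg/L.
Minimum DO = C_s − D_c = 9.38 − 3.966 = 5.414 mg/L.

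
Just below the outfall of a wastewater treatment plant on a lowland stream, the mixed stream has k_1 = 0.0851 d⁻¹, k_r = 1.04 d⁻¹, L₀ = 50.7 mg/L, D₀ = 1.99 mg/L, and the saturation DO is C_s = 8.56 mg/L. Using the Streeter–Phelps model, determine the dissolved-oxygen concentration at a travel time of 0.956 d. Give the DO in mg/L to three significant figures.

k_1 L₀/(k_r−k_1) = 0.0851×50.7/(1.04−0.0851) = 4.315/0.9549 = 4.518 mg/L.
e^(−k_1 t) = e^(−0.0851×0.9560) = 0.9219; e^(−k_r t) = e^(−1.04×0.9560) = 0.3700.
D = 4.518 × (0.9219 − 0.3700) + 1.99 × 0.3700 = 2.494 + 0.7363 = 3.230 mg/L.
DO = C_s − D = 8.56 − 3.230 = 5.330 mg/L.

DO ≈ 5.33 mg/L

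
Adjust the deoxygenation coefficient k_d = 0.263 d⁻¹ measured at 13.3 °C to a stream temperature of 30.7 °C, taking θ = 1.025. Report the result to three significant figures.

k_d(T₂) = k_d(T₁) · θ^(T₂−T₁) = 0.263 × 1.025^(30.7−13.3)
= 0.263 × 1.025^17.4 = 0.263 × 1.537 = 0.4042 d⁻¹.

k_d ≈ 0.404 d⁻¹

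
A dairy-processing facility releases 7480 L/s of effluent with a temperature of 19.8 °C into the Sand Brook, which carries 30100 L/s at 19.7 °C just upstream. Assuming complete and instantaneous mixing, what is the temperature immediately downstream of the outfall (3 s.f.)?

Flow-weighted mixing: C = (Q_r C_r + Q_w C_w)/(Q_r + Q_w)
= (30100×19.7 + 7480×19.8)/(30100 + 7480) = 741100/37580 = 19.72 °C.

19.7 °C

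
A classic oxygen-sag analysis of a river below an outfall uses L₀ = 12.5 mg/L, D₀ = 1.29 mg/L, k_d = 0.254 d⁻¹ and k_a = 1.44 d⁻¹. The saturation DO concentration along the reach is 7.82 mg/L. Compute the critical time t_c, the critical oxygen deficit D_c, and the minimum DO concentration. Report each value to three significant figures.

t_c ≈ 0.909 d; D_c ≈ 1.75 mg/L; min DO ≈ 6.07 mg/L

t_c = [1/(k_a−k_d)] ln[(k_a/k_d)(1 − D₀(k_a−k_d)/(k_d L₀))]
= [1/(1.44−0.254)] ln[(1.44/0.254)(1 − 1.29×1.186/(0.254×12.5))]
= (1/1.186) ln[5.669 × 0.5181] = 0.8432 × ln(2.937) = 0.8432 × 1.078 = 0.9085 d.
D_c = (k_d/k_a) L₀ e^(−k_d t_c) = (0.254/1.44) × 12.5 × e^(−0.254×0.9085) = 0.1764 × 12.5 × 0.7939 = 1.750 mg/L.
Minimum DO = C_s − D_c = 7.82 − 1.750 = 6.070 mg/L.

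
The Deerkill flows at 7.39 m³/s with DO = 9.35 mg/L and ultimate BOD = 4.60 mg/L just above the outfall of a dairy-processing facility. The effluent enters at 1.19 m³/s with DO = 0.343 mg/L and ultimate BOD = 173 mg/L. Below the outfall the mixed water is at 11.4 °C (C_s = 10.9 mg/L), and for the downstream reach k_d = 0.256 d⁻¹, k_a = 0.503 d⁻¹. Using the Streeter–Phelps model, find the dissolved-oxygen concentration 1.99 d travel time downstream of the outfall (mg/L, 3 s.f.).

Mixed DO = (7.39×9.35 + 1.19×0.343)/(7.39+1.19) = 69.50/8.580 = 8.101 mg/L.
Mixed L₀ = (7.39×4.60 + 1.19×173)/(8.580) = 239.9/8.580 = 27.96 mg/L.
Initial deficit D₀ = C_s − DO₀ = 10.9 − 8.101 = 2.799 mg/L.
D(1.99) = [0.256×27.96/(0.503−0.256)](e^(−0.256×1.99) − e^(−0.503×1.99)) + 2.799 e^(−0.503×1.99)
= 28.97 × (0.6008 − 0.3675) + 2.799 × 0.3675 = 7.789 mg/L.
DO = 10.9 − 7.789 = 3.111 mg/L.

DO ≈ 3.11 mg/L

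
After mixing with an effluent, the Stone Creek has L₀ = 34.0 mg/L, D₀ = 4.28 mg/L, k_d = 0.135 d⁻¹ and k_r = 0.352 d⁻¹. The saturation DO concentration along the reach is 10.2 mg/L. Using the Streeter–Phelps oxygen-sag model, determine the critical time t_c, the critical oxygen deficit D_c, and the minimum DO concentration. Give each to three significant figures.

t_c ≈ 3.37 d; D_c ≈ 8.27 mg/L; min DO ≈ 1.93 mg/L

t_c = [1/(k_r−k_d)] ln[(k_r/k_d)(1 − D₀(k_r−k_d)/(k_d L₀))]
= [1/(0.352−0.135)] ln[(0.352/0.135)(1 − 4.28×0.2170/(0.135×34.0))]
= (1/0.2170) ln[2.607 × 0.7977] = 4.608 × ln(2.080) = 4.608 × 0.7323 = 3.375 d.
L(t_c) = L₀ e^(−k_d t_c) = 34.0 × 0.6341 = 21.56 mg/L, and at the critical point k_r D_c = k_d L, so D_c = (0.135/0.352) × 21.56 = 8.268 mg/L.
Minimum DO = C_s − D_c = 10.2 − 8.268 = 1.932 mg/L.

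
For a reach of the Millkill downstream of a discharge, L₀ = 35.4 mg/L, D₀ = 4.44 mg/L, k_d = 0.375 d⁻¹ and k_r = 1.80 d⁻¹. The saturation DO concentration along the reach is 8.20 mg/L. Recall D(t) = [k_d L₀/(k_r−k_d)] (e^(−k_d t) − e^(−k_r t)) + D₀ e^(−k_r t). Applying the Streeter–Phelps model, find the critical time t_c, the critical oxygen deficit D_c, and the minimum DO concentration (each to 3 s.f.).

t_c ≈ 0.646 d; D_c ≈ 5.79 mg/L; min DO ≈ 2.41 mg/L

With k_r/k_d = 4.800 and 1 − D₀(k_r−k_d)/(k_d L₀) = 0.5234,
t_c = ln(4.800 × 0.5234) / (1.80 − 0.375) = ln(2.512) / 1.425 = 0.9212/1.425 = 0.6464 d.
L(t_c) = L₀ e^(−k_d t_c) = 35.4 × 0.7847 = 27.78 mg/L, and at the critical point k_r D_c = k_d L, so D_c = (0.375/1.80) × 27.78 = 5.787 mg/L.
Minimum DO = C_s − D_c = 8.20 − 5.787 = 2.413 mg/L.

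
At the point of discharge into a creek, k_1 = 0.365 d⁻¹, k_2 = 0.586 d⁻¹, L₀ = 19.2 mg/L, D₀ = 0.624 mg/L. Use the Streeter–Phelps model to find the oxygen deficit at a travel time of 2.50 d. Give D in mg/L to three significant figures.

k_1 L₀/(k_2−k_1) = 0.365×19.2/(0.586−0.365) = 7.008/0.2210 = 31.71 mg/L.
e^(−k_1 t) = e^(−0.365×2.500) = 0.4015; e^(−k_2 t) = e^(−0.586×2.500) = 0.2311.
D = 31.71 × (0.4015 − 0.2311) + 0.624 × 0.2311 = 5.405 + 0.1442 = 5.549 mg/L.

D ≈ 5.55 mg/L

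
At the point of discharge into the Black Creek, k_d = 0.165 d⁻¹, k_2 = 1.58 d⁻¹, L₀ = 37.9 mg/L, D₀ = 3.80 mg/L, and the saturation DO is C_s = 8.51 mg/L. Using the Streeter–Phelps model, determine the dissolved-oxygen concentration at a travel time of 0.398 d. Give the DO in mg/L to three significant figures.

k_d L₀/(k_2−k_d) = 0.165×37.9/(1.58−0.165) = 6.253/1.415 = 4.419 mg/L.
e^(−k_d t) = e^(−0.165×0.3980) = 0.9364; e^(−k_2 t) = e^(−1.58×0.3980) = 0.5332.
D = 4.419 × (0.9364 − 0.5332) + 3.80 × 0.5332 = 1.782 + 2.026 = 3.808 mg/L.
DO = C_s − D = 8.51 − 3.808 = 4.702 mg/L.

DO ≈ 4.70 mg/L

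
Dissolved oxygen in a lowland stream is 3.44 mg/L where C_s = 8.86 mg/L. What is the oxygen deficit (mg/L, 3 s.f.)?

D ≈ 5.42 mg/L

D = C_s − C = 8.86 − 3.44 = 5.42 mg/L.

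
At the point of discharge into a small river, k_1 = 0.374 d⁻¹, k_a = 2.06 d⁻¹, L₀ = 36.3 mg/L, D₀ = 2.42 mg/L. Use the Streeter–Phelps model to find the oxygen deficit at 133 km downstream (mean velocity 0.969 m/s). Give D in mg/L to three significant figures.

Travel time t = x/v = 133 km / (0.969 m/s) = 133000 m / 0.969 m/s = 137300 s = 1.589 d.
k_1 L₀/(k_a−k_1) = 0.374×36.3/(2.06−0.374) = 13.58/1.686 = 8.052 mg/L.
e^(−k_1 t) = e^(−0.374×1.589) = 0.5520; e^(−k_a t) = e^(−2.06×1.589) = 0.03791.
D = 8.052 × (0.5520 − 0.03791) + 2.42 × 0.03791 = 4.140 + 0.09174 = 4.232 mg/L.

D ≈ 4.23 mg/L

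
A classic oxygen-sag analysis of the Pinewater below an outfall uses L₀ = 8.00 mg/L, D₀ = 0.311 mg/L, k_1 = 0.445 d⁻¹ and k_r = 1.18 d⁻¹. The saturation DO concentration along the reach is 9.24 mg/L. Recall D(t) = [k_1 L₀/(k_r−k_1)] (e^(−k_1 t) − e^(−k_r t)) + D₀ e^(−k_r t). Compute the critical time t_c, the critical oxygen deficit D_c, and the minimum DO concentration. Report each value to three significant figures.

t_c = [1/(k_r−k_1)] ln[(k_r/k_1)(1 − D₀(k_r−k_1)/(k_1 L₀))]
= [1/(1.18−0.445)] ln[(1.18/0.445)(1 − 0.311×0.7350/(0.445×8.00))]
= (1/0.7350) ln[2.652 × 0.9358] = 1.361 × ln(2.481) = 1.361 × 0.9088 = 1.237 d.
D_c = (k_1/k_r) L₀ e^(−k_1 t_c) = (0.445/1.18) × 8.00 × e^(−0.445×1.237) = 0.3771 × 8.00 × 0.5768 = 1.740 mg/L.
Minimum DO = C_s − D_c = 9.24 − 1.740 = 7.500 mg/L.

t_c ≈ 1.24 d; D_c ≈ 1.74 mg/L; min DO ≈ 7.50 mg/L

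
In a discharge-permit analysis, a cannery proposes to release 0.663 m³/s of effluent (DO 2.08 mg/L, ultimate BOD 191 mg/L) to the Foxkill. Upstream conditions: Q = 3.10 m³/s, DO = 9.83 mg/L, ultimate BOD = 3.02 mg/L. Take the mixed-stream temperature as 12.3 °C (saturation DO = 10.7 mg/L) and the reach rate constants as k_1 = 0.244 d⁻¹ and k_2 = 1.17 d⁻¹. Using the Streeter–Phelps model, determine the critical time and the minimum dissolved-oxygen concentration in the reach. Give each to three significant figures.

t_c ≈ 1.40 d; minimum DO ≈ 5.35 mg/L

Mixed DO = (3.10×9.83 + 0.663×2.08)/(3.10+0.663) = 31.85/3.763 = 8.465 mg/L.
Mixed L₀ = (3.10×3.02 + 0.663×191)/(3.763) = 136.0/3.763 = 36.14 mg/L.
Initial deficit D₀ = C_s − DO₀ = 10.7 − 8.465 = 2.235 mg/L.
t_c = (1/0.9260) ln[(1.17/0.244)(1 − 2.235×0.9260/(0.244×36.14))] = 1.080 × ln(3.669) = 1.404 d.
D_c = (0.244/1.17) × 36.14 × e^(−0.244×1.404) = 0.2085 × 36.14 × 0.7100 = 5.351 mg/L.
Minimum DO = 10.7 − 5.351 = 5.349 mg/L.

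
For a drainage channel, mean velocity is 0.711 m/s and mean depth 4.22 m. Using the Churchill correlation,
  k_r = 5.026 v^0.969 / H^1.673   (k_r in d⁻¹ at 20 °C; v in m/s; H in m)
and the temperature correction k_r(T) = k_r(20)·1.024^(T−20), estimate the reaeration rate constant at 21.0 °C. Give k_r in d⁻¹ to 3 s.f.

k_r ≈ 0.333 d⁻¹

k_r(20) = 5.026 × 0.711^0.969 / 4.22^1.673 = 5.026 × 0.7186 / 11.12 = 0.3247 d⁻¹.
k_r(21.0) = 0.3247 × 1.024^(21.0−20) = 0.3247 × 1.024 = 0.3325 d⁻¹.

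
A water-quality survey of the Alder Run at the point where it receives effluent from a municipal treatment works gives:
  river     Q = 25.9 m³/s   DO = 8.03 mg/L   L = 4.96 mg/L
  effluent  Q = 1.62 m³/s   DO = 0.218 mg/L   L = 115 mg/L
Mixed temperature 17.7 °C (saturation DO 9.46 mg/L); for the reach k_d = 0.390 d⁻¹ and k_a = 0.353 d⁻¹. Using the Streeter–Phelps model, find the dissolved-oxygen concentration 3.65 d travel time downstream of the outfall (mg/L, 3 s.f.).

Mixed DO = (25.9×8.03 + 1.62×0.218)/(25.9+1.62) = 208.3/27.52 = 7.570 mg/L.
Mixed L₀ = (25.9×4.96 + 1.62×115)/(27.52) = 314.8/27.52 = 11.44 mg/L.
Initial deficit D₀ = C_s − DO₀ = 9.46 − 7.570 = 1.890 mg/L.
D(3.65) = [0.390×11.44/(0.353−0.390)](e^(−0.390×3.65) − e^(−0.353×3.65)) + 1.890 e^(−0.353×3.65)
= -120.6 × (0.2409 − 0.2757) + 1.890 × 0.2757 = 4.720 mg/L.
DO = 9.46 − 4.720 = 4.740 mg/L.

DO ≈ 4.74 mg/L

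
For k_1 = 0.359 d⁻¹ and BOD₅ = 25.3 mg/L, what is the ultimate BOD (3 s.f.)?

BOD₅ = L₀(1 − e^(−5k_1)) ⇒ L₀ = BOD₅ / (1 − e^(−5×0.359))
= 25.3 / (1 − 0.1661) = 25.3 / 0.8339 = 30.34 mg/L.

L₀ ≈ 30.3 mg/L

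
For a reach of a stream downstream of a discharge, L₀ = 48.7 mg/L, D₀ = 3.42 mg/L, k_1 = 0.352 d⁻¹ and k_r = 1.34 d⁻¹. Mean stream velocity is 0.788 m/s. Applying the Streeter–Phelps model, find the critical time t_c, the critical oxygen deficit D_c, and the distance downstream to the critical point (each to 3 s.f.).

t_c ≈ 1.13 d; D_c ≈ 8.59 mg/L; x_c ≈ 77.0 km

t_c = [1/(k_r−k_1)] ln[(k_r/k_1)(1 − D₀(k_r−k_1)/(k_1 L₀))]
= [1/(1.34−0.352)] ln[(1.34/0.352)(1 − 3.42×0.9880/(0.352×48.7))]
= (1/0.9880) ln[3.807 × 0.8029] = 1.012 × ln(3.056) = 1.012 × 1.117 = 1.131 d.
L(t_c) = L₀ e^(−k_1 t_c) = 48.7 × 0.6716 = 32.71 mg/L, and at the critical point k_r D_c = k_1 L, so D_c = (0.352/1.34) × 32.71 = 8.592 mg/L.
x_c = v t_c = 0.788 m/s × 1.131 d × 86400 s/d = 76990 m ≈ 77.0 km.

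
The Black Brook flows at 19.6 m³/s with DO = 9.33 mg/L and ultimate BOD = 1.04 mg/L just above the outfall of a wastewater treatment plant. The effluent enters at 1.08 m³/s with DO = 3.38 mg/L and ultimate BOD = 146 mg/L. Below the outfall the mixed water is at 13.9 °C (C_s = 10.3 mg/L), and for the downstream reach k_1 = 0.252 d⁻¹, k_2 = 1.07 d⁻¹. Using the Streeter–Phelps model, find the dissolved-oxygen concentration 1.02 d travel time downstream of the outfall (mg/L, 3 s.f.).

DO ≈ 8.71 mg/L

Mixed DO = (19.6×9.33 + 1.08×3.38)/(19.6+1.08) = 186.5/20.68 = 9.019 mg/L.
Mixed L₀ = (19.6×1.04 + 1.08×146)/(20.68) = 178.1/20.68 = 8.610 mg/L.
Initial deficit D₀ = C_s − DO₀ = 10.3 − 9.019 = 1.281 mg/L.
D(1.02) = [0.252×8.610/(1.07−0.252)](e^(−0.252×1.02) − e^(−1.07×1.02)) + 1.281 e^(−1.07×1.02)
= 2.653 × (0.7733 − 0.3357) + 1.281 × 0.3357 = 1.591 mg/L.
DO = 10.3 − 1.591 = 8.709 mg/L.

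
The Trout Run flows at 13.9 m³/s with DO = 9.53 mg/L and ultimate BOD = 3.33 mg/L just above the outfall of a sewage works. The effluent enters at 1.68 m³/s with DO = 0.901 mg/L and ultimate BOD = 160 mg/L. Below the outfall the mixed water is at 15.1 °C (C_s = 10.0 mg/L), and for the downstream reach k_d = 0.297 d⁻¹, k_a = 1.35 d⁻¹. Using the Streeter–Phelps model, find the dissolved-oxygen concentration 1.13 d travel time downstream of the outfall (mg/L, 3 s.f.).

DO ≈ 6.86 mg/L

Mixed DO = (13.9×9.53 + 1.68×0.901)/(13.9+1.68) = 134.0/15.58 = 8.600 mg/L.
Mixed L₀ = (13.9×3.33 + 1.68×160)/(15.58) = 315.1/15.58 = 20.22 mg/L.
Initial deficit D₀ = C_s − DO₀ = 10.0 − 8.600 = 1.400 mg/L.
D(1.13) = [0.297×20.22/(1.35−0.297)](e^(−0.297×1.13) − e^(−1.35×1.13)) + 1.400 e^(−1.35×1.13)
= 5.704 × (0.7149 − 0.2175) + 1.400 × 0.2175 = 3.142 mg/L.
DO = 10.0 − 3.142 = 6.858 mg/L.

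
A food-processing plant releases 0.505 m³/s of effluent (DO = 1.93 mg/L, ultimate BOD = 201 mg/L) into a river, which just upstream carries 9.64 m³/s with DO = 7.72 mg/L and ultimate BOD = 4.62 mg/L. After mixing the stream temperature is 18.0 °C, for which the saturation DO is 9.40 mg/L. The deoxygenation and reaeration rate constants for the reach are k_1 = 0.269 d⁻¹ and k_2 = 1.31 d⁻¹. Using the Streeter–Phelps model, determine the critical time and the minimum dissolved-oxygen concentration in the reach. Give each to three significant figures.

Mixed DO = (9.64×7.72 + 0.505×1.93)/(9.64+0.505) = 75.40/10.15 = 7.432 mg/L.
Mixed L₀ = (9.64×4.62 + 0.505×201)/(10.15) = 146.0/10.15 = 14.40 mg/L.
Initial deficit D₀ = C_s − DO₀ = 9.40 − 7.432 = 1.968 mg/L.
t_c = (1/1.041) ln[(1.31/0.269)(1 − 1.968×1.041/(0.269×14.40))] = 0.9606 × ln(2.293) = 0.7973 d.
D_c = (0.269/1.31) × 14.40 × e^(−0.269×0.7973) = 0.2053 × 14.40 × 0.8070 = 2.385 mg/L.
Minimum DO = 9.40 − 2.385 = 7.015 mg/L.

t_c ≈ 0.797 d; minimum DO ≈ 7.01 mg/L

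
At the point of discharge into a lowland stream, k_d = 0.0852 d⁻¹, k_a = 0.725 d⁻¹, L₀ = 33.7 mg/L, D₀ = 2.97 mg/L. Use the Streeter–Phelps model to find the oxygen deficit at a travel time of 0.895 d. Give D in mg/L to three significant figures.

k_d L₀/(k_a−k_d) = 0.0852×33.7/(0.725−0.0852) = 2.871/0.6398 = 4.488 mg/L.
e^(−k_d t) = e^(−0.0852×0.8950) = 0.9266; e^(−k_a t) = e^(−0.725×0.8950) = 0.5226.
D = 4.488 × (0.9266 − 0.5226) + 2.97 × 0.5226 = 1.813 + 1.552 = 3.365 mg/L.

D ≈ 3.37 mg/L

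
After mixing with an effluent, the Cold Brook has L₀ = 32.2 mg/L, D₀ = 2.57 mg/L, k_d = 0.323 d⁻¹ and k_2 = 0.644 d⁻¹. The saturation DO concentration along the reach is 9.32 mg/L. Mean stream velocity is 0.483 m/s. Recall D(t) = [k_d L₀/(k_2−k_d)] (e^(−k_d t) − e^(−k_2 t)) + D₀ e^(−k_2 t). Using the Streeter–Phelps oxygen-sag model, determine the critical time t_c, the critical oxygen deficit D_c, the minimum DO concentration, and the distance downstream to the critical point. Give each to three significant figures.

t_c = [1/(k_2−k_d)] ln[(k_2/k_d)(1 − D₀(k_2−k_d)/(k_d L₀))]
= [1/(0.644−0.323)] ln[(0.644/0.323)(1 − 2.57×0.3210/(0.323×32.2))]
= (1/0.3210) ln[1.994 × 0.9207] = 3.115 × ln(1.836) = 3.115 × 0.6074 = 1.892 d.
D_c = (k_d/k_2) L₀ e^(−k_d t_c) = (0.323/0.644) × 32.2 × e^(−0.323×1.892) = 0.5016 × 32.2 × 0.5427 = 8.765 mg/L.
Minimum DO = C_s − D_c = 9.32 − 8.765 = 0.5553 mg/L.
x_c = v t_c = 0.483 m/s × 1.892 d × 86400 s/d = 78960 m ≈ 79.0 km.

t_c ≈ 1.89 d; D_c ≈ 8.76 mg/L; min DO ≈ 0.555 mg/L; x_c ≈ 79.0 km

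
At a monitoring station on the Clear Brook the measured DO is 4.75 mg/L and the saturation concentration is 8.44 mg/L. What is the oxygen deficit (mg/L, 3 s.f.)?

D ≈ 3.69 mg/L

D = C_s − C = 8.44 − 4.75 = 3.69 mg/L.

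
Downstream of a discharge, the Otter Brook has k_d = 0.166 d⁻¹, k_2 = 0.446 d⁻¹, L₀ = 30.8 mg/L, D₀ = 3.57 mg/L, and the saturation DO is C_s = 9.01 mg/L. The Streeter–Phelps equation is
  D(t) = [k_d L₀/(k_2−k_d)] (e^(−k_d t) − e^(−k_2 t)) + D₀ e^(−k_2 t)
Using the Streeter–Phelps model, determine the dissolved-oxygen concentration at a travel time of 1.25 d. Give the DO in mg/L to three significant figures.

k_d L₀/(k_2−k_d) = 0.166×30.8/(0.446−0.166) = 5.113/0.2800 = 18.26 mg/L.
e^(−k_d t) = e^(−0.166×1.250) = 0.8126; e^(−k_2 t) = e^(−0.446×1.250) = 0.5726.
D = 18.26 × (0.8126 − 0.5726) + 3.57 × 0.5726 = 4.382 + 2.044 = 6.426 mg/L.
DO = C_s − D = 9.01 − 6.426 = 2.584 mg/L.

DO ≈ 2.58 mg/L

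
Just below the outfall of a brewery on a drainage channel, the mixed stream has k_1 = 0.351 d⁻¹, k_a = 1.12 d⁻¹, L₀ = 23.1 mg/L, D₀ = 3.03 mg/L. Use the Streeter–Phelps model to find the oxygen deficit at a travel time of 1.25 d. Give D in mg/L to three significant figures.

D ≈ 4.95 mg/L

k_1 L₀/(k_a−k_1) = 0.351×23.1/(1.12−0.351) = 8.108/0.7690 = 10.54 mg/L.
e^(−k_1 t) = e^(−0.351×1.250) = 0.6448; e^(−k_a t) = e^(−1.12×1.250) = 0.2466.
D = 10.54 × (0.6448 − 0.2466) + 3.03 × 0.2466 = 4.199 + 0.7472 = 4.946 mg/L.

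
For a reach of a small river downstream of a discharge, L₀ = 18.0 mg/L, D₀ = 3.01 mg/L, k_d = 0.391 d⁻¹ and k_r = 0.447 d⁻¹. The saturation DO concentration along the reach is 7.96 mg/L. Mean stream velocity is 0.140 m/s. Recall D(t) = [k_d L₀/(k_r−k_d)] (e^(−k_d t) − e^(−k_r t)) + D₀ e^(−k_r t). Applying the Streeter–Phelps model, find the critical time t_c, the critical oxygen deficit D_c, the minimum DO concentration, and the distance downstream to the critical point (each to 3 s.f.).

t_c ≈ 1.96 d; D_c ≈ 7.32 mg/L; min DO ≈ 0.636 mg/L; x_c ≈ 23.7 km

At the critical point dD/dt = 0, so k_d L₀ e^(−k_d t) = k_r D. Substituting D(t) from the Streeter–Phelps equation and solving for t gives
t_c = ln[(k_r/k_d)(1 − D₀(k_r−k_d)/(k_d L₀))] / (k_r−k_d).
Here k_r−k_d = 0.05600 d⁻¹ and 1 − D₀(k_r−k_d)/(k_d L₀) = 1 − 3.01×0.05600/(0.391×18.0) = 0.9761, so
t_c = ln(1.143 × 0.9761) / 0.05600 = 0.1096 / 0.05600 = 1.957 d.
L(t_c) = L₀ e^(−k_d t_c) = 18.0 × 0.4652 = 8.373 mg/L, and at the critical point k_r D_c = k_d L, so D_c = (0.391/0.447) × 8.373 = 7.324 mg/L.
Minimum DO = C_s − D_c = 7.96 − 7.324 = 0.6356 mg/L.
x_c = v t_c = 0.140 m/s × 1.957 d × 86400 s/d = 23680 m ≈ 23.7 km.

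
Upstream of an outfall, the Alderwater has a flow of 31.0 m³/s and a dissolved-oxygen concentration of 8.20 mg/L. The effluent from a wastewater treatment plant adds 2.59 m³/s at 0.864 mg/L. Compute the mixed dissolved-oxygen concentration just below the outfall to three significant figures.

7.63 mg/L

Flow-weighted mixing: C = (Q_r C_r + Q_w C_w)/(Q_r + Q_w)
= (31.0×8.20 + 2.59×0.864)/(31.0 + 2.59) = 256.4/33.59 = 7.634 mg/L.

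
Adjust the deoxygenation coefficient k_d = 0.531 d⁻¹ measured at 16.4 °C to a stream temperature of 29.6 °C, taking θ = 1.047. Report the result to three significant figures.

k_d ≈ 0.974 d⁻¹

k_d(T₂) = k_d(T₁) · θ^(T₂−T₁) = 0.531 × 1.047^(29.6−16.4)
= 0.531 × 1.047^13.2 = 0.531 × 1.834 = 0.9736 d⁻¹.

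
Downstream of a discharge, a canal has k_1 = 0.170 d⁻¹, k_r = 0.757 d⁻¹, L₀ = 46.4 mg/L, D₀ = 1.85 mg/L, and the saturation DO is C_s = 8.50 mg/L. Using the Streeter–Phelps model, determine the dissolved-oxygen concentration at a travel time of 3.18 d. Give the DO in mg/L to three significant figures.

k_1 L₀/(k_r−k_1) = 0.170×46.4/(0.757−0.170) = 7.888/0.5870 = 13.44 mg/L.
e^(−k_1 t) = e^(−0.170×3.180) = 0.5824; e^(−k_r t) = e^(−0.757×3.180) = 0.09006.
D = 13.44 × (0.5824 − 0.09006) + 1.85 × 0.09006 = 6.616 + 0.1666 = 6.783 mg/L.
DO = C_s − D = 8.50 − 6.783 = 1.717 mg/L.

DO ≈ 1.72 mg/L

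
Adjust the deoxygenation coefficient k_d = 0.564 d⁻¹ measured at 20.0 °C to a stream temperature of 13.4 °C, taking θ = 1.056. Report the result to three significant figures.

k_d ≈ 0.394 d⁻¹

k_d(T₂) = k_d(T₁) · θ^(T₂−T₁) = 0.564 × 1.056^(13.4−20.0)
= 0.564 × 1.056^-6.60 = 0.564 × 0.6979 = 0.3936 d⁻¹.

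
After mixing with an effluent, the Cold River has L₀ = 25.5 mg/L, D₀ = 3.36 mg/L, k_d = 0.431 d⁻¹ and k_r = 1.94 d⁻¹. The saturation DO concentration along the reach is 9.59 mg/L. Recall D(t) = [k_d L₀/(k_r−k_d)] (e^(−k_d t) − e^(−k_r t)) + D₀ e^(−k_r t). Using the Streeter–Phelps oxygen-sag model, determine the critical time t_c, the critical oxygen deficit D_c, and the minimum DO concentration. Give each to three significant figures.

t_c ≈ 0.587 d; D_c ≈ 4.40 mg/L; min DO ≈ 5.19 mg/L

t_c = [1/(k_r−k_d)] ln[(k_r/k_d)(1 − D₀(k_r−k_d)/(k_d L₀))]
= [1/(1.94−0.431)] ln[(1.94/0.431)(1 − 3.36×1.509/(0.431×25.5))]
= (1/1.509) ln[4.501 × 0.5387] = 0.6627 × ln(2.425) = 0.6627 × 0.8857 = 0.5869 d.
L(t_c) = L₀ e^(−k_d t_c) = 25.5 × 0.7765 = 19.80 mg/L, and at the critical point k_r D_c = k_d L, so D_c = (0.431/1.94) × 19.80 = 4.399 mg/L.
Minimum DO = C_s − D_c = 9.59 − 4.399 = 5.191 mg/L.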